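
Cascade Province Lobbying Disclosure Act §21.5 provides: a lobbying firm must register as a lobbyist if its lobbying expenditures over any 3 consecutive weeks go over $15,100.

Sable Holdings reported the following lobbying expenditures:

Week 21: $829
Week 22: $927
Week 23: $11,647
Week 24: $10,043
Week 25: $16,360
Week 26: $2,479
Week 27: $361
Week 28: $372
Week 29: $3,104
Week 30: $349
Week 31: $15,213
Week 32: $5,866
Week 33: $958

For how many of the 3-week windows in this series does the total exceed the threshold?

Week 21–Week 23: $829 + $927 + $11,647 = $13,403 (under)
Week 22–Week 24: $927 + $11,647 + $10,043 = $22,617 (over)
Week 23–Week 25: $11,647 + $10,043 + $16,360 = $38,050 (over)
Week 24–Week 26: $10,043 + $16,360 + $2,479 = $28,882 (over)
Week 25–Week 27: $16,360 + $2,479 + $361 = $19,200 (over)
Week 26–Week 28: $2,479 + $361 + $372 = $3,212 (under)
Week 27–Week 29: $361 + $372 + $3,104 = $3,837 (under)
Week 28–Week 30: $372 + $3,104 + $349 = $3,825 (under)
Week 29–Week 31: $3,104 + $349 + $15,213 = $18,666 (over)
Week 30–Week 32: $349 + $15,213 + $5,866 = $21,428 (over)
Week 31–Week 33: $15,213 + $5,866 + $958 = $22,037 (over)
7 windows exceed the threshold.

7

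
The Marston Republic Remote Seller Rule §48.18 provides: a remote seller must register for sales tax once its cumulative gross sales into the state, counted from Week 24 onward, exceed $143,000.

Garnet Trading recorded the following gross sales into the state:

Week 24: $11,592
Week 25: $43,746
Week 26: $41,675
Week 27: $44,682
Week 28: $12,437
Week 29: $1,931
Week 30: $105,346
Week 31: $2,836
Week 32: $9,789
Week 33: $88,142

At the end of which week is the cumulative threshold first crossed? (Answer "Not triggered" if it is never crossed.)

Through Week 24: $11,592
Through Week 25: $55,338
Through Week 26: $97,013
Through Week 27: $141,695
Through Week 28: $154,132 ← exceeds threshold

Week 28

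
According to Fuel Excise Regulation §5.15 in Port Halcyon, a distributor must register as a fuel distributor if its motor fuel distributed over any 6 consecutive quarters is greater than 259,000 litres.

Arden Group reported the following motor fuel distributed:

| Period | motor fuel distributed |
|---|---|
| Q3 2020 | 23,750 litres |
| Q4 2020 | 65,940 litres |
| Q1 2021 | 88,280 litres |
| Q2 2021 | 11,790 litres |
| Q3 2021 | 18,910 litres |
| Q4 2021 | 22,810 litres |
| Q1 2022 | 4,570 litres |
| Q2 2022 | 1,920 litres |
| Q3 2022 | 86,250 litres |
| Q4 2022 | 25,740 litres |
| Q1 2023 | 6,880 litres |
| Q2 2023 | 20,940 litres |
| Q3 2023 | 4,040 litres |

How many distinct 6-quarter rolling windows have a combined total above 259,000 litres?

0

Q3 2020–Q4 2021: 23,750 litres + 65,940 litres + 88,280 litres + 11,790 litres + 18,910 litres + 22,810 litres = 231,480 litres (under)
Q4 2020–Q1 2022: 65,940 litres + 88,280 litres + 11,790 litres + 18,910 litres + 22,810 litres + 4,570 litres = 212,300 litres (under)
Q1 2021–Q2 2022: 88,280 litres + 11,790 litres + 18,910 litres + 22,810 litres + 4,570 litres + 1,920 litres = 148,280 litres (under)
Q2 2021–Q3 2022: 11,790 litres + 18,910 litres + 22,810 litres + 4,570 litres + 1,920 litres + 86,250 litres = 146,250 litres (under)
Q3 2021–Q4 2022: 18,910 litres + 22,810 litres + 4,570 litres + 1,920 litres + 86,250 litres + 25,740 litres = 160,200 litres (under)
Q4 2021–Q1 2023: 22,810 litres + 4,570 litres + 1,920 litres + 86,250 litres + 25,740 litres + 6,880 litres = 148,170 litres (under)
Q1 2022–Q2 2023: 4,570 litres + 1,920 litres + 86,250 litres + 25,740 litres + 6,880 litres + 20,940 litres = 146,300 litres (under)
Q2 2022–Q3 2023: 1,920 litres + 86,250 litres + 25,740 litres + 6,880 litres + 20,940 litres + 4,040 litres = 145,770 litres (under)
0 windows exceed the threshold.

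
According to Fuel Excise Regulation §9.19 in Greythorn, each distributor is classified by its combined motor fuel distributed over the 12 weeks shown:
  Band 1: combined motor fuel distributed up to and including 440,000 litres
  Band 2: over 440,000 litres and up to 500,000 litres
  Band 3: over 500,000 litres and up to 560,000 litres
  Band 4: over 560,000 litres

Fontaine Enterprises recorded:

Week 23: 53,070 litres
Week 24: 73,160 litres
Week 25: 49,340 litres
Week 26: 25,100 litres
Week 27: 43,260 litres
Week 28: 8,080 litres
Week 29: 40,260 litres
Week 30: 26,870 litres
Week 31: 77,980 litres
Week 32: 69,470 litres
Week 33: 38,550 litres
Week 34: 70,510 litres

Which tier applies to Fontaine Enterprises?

Combined motor fuel distributed: 53,070 litres + 73,160 litres + 49,340 litres + 25,100 litres + 43,260 litres + 8,080 litres + 40,260 litres + 26,870 litres + 77,980 litres + 69,470 litres + 38,550 litres + 70,510 litres = 575,650 litres.
575,650 litres > 560,000 litres, so Band 4 applies.

Band 4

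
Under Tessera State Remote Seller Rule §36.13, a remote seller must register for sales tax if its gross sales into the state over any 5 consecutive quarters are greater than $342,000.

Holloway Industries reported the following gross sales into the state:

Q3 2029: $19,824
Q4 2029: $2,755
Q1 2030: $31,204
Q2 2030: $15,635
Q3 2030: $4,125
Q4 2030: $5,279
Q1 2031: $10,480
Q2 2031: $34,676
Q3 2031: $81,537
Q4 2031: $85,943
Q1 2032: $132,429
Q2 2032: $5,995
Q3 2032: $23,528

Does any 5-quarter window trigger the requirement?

Yes

Q3 2029–Q3 2030: $19,824 + $2,755 + $31,204 + $15,635 + $4,125 = $73,543 (under)
Q4 2029–Q4 2030: $2,755 + $31,204 + $15,635 + $4,125 + $5,279 = $58,998 (under)
Q1 2030–Q1 2031: $31,204 + $15,635 + $4,125 + $5,279 + $10,480 = $66,723 (under)
Q2 2030–Q2 2031: $15,635 + $4,125 + $5,279 + $10,480 + $34,676 = $70,195 (under)
Q3 2030–Q3 2031: $4,125 + $5,279 + $10,480 + $34,676 + $81,537 = $136,097 (under)
Q4 2030–Q4 2031: $5,279 + $10,480 + $34,676 + $81,537 + $85,943 = $217,915 (under)
Q1 2031–Q1 2032: $10,480 + $34,676 + $81,537 + $85,943 + $132,429 = $345,065 (over)
Q2 2031–Q2 2032: $34,676 + $81,537 + $85,943 + $132,429 + $5,995 = $340,580 (under)
Q3 2031–Q3 2032: $81,537 + $85,943 + $132,429 + $5,995 + $23,528 = $329,432 (under)
At least one window exceeds $342,000.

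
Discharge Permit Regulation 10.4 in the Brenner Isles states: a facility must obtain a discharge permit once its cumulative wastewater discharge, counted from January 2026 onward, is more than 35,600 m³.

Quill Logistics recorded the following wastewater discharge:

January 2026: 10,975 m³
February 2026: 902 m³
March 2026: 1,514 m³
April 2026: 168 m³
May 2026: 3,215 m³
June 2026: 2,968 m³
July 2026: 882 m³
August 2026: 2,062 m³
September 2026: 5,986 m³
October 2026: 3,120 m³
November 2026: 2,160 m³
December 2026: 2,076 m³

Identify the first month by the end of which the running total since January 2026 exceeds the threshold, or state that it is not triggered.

Through January 2026: 10,975 m³
Through February 2026: 11,877 m³
Through March 2026: 13,391 m³
Through April 2026: 13,559 m³
Through May 2026: 16,774 m³
Through June 2026: 19,742 m³
Through July 2026: 20,624 m³
Through August 2026: 22,686 m³
Through September 2026: 28,672 m³
Through October 2026: 31,792 m³
Through November 2026: 33,952 m³
Through December 2026: 36,028 m³ ← exceeds threshold

December 2026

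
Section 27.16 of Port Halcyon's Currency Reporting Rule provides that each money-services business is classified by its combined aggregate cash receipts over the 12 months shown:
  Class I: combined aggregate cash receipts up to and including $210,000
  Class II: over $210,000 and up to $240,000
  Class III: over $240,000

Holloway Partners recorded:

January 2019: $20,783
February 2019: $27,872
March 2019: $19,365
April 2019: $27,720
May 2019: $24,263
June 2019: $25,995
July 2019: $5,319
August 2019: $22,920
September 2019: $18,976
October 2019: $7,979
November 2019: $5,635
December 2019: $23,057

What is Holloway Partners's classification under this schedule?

Combined aggregate cash receipts: $20,783 + $27,872 + $19,365 + $27,720 + $24,263 + $25,995 + $5,319 + $22,920 + $18,976 + $7,979 + $5,635 + $23,057 = $229,884.
$210,000 < $229,884 ≤ $240,000, so Class II applies.

Class II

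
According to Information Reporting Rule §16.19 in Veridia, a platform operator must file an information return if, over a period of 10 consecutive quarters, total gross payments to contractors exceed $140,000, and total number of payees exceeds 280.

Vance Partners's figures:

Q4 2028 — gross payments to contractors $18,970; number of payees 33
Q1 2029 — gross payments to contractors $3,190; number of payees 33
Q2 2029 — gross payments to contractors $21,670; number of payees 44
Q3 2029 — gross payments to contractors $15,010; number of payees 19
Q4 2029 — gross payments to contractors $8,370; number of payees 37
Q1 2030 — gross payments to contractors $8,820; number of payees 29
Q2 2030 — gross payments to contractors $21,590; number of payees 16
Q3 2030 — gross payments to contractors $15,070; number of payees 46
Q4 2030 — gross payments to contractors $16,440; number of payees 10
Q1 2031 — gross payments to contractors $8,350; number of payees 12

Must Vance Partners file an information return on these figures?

Total gross payments to contractors: $18,970 + $3,190 + $21,670 + $15,010 + $8,370 + $8,820 + $21,590 + $15,070 + $16,440 + $8,350 = $137,480 (≤ $140,000).
Total number of payees: 33 + 33 + 44 + 19 + 37 + 29 + 16 + 46 + 10 + 12 = 279 (≤ 280).
The test is 'and': the rule requires both, and at least one is not exceeded.

No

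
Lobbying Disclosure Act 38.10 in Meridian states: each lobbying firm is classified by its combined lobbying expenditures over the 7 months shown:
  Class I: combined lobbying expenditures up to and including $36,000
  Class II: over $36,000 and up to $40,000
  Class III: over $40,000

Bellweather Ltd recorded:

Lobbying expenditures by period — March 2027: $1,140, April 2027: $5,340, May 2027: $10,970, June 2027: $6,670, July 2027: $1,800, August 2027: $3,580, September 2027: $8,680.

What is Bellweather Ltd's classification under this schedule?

Combined lobbying expenditures: $1,140 + $5,340 + $10,970 + $6,670 + $1,800 + $3,580 + $8,680 = $38,180.
$36,000 < $38,180 ≤ $40,000, so Class II applies.

Class II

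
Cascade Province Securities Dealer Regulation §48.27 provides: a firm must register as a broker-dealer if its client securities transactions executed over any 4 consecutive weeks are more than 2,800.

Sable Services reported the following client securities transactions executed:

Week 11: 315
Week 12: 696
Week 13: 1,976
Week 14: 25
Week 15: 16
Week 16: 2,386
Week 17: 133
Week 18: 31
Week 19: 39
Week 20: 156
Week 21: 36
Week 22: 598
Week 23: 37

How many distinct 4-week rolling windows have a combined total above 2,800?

2

Week 11–Week 14: 315 + 696 + 1,976 + 25 = 3,012 (over)
Week 12–Week 15: 696 + 1,976 + 25 + 16 = 2,713 (under)
Week 13–Week 16: 1,976 + 25 + 16 + 2,386 = 4,403 (over)
Week 14–Week 17: 25 + 16 + 2,386 + 133 = 2,560 (under)
Week 15–Week 18: 16 + 2,386 + 133 + 31 = 2,566 (under)
Week 16–Week 19: 2,386 + 133 + 31 + 39 = 2,589 (under)
Week 17–Week 20: 133 + 31 + 39 + 156 = 359 (under)
Week 18–Week 21: 31 + 39 + 156 + 36 = 262 (under)
Week 19–Week 22: 39 + 156 + 36 + 598 = 829 (under)
Week 20–Week 23: 156 + 36 + 598 + 37 = 827 (under)
2 windows exceed the threshold.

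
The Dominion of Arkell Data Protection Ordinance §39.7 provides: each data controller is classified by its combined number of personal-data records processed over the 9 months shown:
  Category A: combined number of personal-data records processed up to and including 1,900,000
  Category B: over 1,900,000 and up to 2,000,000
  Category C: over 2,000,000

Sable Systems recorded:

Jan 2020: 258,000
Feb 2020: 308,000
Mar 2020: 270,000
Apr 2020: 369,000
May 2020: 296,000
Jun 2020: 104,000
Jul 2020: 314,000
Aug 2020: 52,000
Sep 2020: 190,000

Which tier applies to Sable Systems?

Combined number of personal-data records processed: 258,000 + 308,000 + 270,000 + 369,000 + 296,000 + 104,000 + 314,000 + 52,000 + 190,000 = 2,161,000.
2,161,000 > 2,000,000, so Category C applies.

Category C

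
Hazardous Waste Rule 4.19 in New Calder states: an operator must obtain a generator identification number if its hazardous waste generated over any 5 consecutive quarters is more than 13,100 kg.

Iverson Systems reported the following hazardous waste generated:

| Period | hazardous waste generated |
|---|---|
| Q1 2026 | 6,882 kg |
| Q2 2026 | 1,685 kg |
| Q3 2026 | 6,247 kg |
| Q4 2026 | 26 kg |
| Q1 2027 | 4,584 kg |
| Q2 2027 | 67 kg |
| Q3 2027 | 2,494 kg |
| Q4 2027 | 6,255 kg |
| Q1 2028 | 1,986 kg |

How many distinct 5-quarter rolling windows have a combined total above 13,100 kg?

4

Q1 2026–Q1 2027: 6,882 kg + 1,685 kg + 6,247 kg + 26 kg + 4,584 kg = 19,424 kg (over)
Q2 2026–Q2 2027: 1,685 kg + 6,247 kg + 26 kg + 4,584 kg + 67 kg = 12,609 kg (under)
Q3 2026–Q3 2027: 6,247 kg + 26 kg + 4,584 kg + 67 kg + 2,494 kg = 13,418 kg (over)
Q4 2026–Q4 2027: 26 kg + 4,584 kg + 67 kg + 2,494 kg + 6,255 kg = 13,426 kg (over)
Q1 2027–Q1 2028: 4,584 kg + 67 kg + 2,494 kg + 6,255 kg + 1,986 kg = 15,386 kg (over)
4 windows exceed the threshold.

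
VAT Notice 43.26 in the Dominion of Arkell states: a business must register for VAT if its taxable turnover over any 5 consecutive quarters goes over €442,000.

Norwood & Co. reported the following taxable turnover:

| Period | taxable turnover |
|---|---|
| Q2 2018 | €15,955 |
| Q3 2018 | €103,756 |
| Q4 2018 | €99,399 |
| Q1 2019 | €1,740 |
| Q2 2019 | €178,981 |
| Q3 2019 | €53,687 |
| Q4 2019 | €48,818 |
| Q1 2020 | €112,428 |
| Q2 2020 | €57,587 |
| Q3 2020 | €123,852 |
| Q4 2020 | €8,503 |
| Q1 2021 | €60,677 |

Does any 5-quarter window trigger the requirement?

Q2 2018–Q2 2019: €15,955 + €103,756 + €99,399 + €1,740 + €178,981 = €399,831 (under)
Q3 2018–Q3 2019: €103,756 + €99,399 + €1,740 + €178,981 + €53,687 = €437,563 (under)
Q4 2018–Q4 2019: €99,399 + €1,740 + €178,981 + €53,687 + €48,818 = €382,625 (under)
Q1 2019–Q1 2020: €1,740 + €178,981 + €53,687 + €48,818 + €112,428 = €395,654 (under)
Q2 2019–Q2 2020: €178,981 + €53,687 + €48,818 + €112,428 + €57,587 = €451,501 (over)
Q3 2019–Q3 2020: €53,687 + €48,818 + €112,428 + €57,587 + €123,852 = €396,372 (under)
Q4 2019–Q4 2020: €48,818 + €112,428 + €57,587 + €123,852 + €8,503 = €351,188 (under)
Q1 2020–Q1 2021: €112,428 + €57,587 + €123,852 + €8,503 + €60,677 = €363,047 (under)
At least one window exceeds €442,000.

Yes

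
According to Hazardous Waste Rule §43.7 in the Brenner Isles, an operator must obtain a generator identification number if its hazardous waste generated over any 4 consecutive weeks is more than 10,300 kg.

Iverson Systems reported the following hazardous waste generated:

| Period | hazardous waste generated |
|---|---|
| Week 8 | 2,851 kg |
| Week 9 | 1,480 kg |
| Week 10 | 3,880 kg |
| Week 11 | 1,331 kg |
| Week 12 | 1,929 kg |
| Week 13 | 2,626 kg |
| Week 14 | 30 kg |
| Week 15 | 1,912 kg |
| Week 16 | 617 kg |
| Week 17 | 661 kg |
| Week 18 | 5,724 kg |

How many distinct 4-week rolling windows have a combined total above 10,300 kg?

0

Week 8–Week 11: 2,851 kg + 1,480 kg + 3,880 kg + 1,331 kg = 9,542 kg (under)
Week 9–Week 12: 1,480 kg + 3,880 kg + 1,331 kg + 1,929 kg = 8,620 kg (under)
Week 10–Week 13: 3,880 kg + 1,331 kg + 1,929 kg + 2,626 kg = 9,766 kg (under)
Week 11–Week 14: 1,331 kg + 1,929 kg + 2,626 kg + 30 kg = 5,916 kg (under)
Week 12–Week 15: 1,929 kg + 2,626 kg + 30 kg + 1,912 kg = 6,497 kg (under)
Week 13–Week 16: 2,626 kg + 30 kg + 1,912 kg + 617 kg = 5,185 kg (under)
Week 14–Week 17: 30 kg + 1,912 kg + 617 kg + 661 kg = 3,220 kg (under)
Week 15–Week 18: 1,912 kg + 617 kg + 661 kg + 5,724 kg = 8,914 kg (under)
0 windows exceed the threshold.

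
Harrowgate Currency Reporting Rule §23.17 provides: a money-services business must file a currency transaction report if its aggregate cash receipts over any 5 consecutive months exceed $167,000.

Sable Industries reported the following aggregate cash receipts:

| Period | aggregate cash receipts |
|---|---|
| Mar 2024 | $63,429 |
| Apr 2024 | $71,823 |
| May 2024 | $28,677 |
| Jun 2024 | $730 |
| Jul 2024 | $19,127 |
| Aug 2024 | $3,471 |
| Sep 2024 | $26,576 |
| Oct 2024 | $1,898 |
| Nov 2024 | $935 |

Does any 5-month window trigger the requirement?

Yes

Mar 2024–Jul 2024: $63,429 + $71,823 + $28,677 + $730 + $19,127 = $183,786 (over)
Apr 2024–Aug 2024: $71,823 + $28,677 + $730 + $19,127 + $3,471 = $123,828 (under)
May 2024–Sep 2024: $28,677 + $730 + $19,127 + $3,471 + $26,576 = $78,581 (under)
Jun 2024–Oct 2024: $730 + $19,127 + $3,471 + $26,576 + $1,898 = $51,802 (under)
Jul 2024–Nov 2024: $19,127 + $3,471 + $26,576 + $1,898 + $935 = $52,007 (under)
At least one window exceeds $167,000.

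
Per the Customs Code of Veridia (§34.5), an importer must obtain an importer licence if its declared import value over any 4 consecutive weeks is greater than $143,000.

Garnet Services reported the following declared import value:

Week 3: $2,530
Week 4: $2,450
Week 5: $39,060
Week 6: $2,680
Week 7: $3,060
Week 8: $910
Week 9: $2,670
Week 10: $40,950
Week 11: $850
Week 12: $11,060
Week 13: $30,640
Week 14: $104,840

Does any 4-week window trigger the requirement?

Week 3–Week 6: $2,530 + $2,450 + $39,060 + $2,680 = $46,720 (under)
Week 4–Week 7: $2,450 + $39,060 + $2,680 + $3,060 = $47,250 (under)
Week 5–Week 8: $39,060 + $2,680 + $3,060 + $910 = $45,710 (under)
Week 6–Week 9: $2,680 + $3,060 + $910 + $2,670 = $9,320 (under)
Week 7–Week 10: $3,060 + $910 + $2,670 + $40,950 = $47,590 (under)
Week 8–Week 11: $910 + $2,670 + $40,950 + $850 = $45,380 (under)
Week 9–Week 12: $2,670 + $40,950 + $850 + $11,060 = $55,530 (under)
Week 10–Week 13: $40,950 + $850 + $11,060 + $30,640 = $83,500 (under)
Week 11–Week 14: $850 + $11,060 + $30,640 + $104,840 = $147,390 (over)
At least one window exceeds $143,000.

Yes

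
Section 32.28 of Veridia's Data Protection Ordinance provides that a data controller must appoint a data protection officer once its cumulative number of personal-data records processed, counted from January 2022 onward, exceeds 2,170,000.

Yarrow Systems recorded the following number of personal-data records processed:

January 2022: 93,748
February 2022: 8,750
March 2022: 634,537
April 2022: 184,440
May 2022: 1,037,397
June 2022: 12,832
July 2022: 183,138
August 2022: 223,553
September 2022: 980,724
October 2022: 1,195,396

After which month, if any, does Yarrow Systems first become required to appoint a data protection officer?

Through January 2022: 93,748
Through February 2022: 102,498
Through March 2022: 737,035
Through April 2022: 921,475
Through May 2022: 1,958,872
Through June 2022: 1,971,704
Through July 2022: 2,154,842
Through August 2022: 2,378,395 ← exceeds threshold

August 2022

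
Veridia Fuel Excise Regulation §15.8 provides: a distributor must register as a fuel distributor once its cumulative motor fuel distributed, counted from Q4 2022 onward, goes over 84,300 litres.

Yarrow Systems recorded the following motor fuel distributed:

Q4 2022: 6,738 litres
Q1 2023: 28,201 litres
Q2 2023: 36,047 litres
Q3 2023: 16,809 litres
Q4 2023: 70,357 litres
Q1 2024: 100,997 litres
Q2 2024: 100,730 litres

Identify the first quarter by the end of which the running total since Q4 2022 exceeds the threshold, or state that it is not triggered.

Through Q4 2022: 6,738 litres
Through Q1 2023: 34,939 litres
Through Q2 2023: 70,986 litres
Through Q3 2023: 87,795 litres ← exceeds threshold

Q3 2023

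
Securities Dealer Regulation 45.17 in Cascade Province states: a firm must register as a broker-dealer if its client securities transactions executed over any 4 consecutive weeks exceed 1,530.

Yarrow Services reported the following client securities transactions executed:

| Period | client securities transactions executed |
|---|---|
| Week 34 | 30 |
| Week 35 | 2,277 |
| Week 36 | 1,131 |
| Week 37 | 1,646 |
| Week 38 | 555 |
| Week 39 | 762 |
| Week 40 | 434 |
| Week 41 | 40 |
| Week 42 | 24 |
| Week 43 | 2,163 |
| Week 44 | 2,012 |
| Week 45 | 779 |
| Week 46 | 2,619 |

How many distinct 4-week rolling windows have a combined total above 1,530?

Week 34–Week 37: 30 + 2,277 + 1,131 + 1,646 = 5,084 (over)
Week 35–Week 38: 2,277 + 1,131 + 1,646 + 555 = 5,609 (over)
Week 36–Week 39: 1,131 + 1,646 + 555 + 762 = 4,094 (over)
Week 37–Week 40: 1,646 + 555 + 762 + 434 = 3,397 (over)
Week 38–Week 41: 555 + 762 + 434 + 40 = 1,791 (over)
Week 39–Week 42: 762 + 434 + 40 + 24 = 1,260 (under)
Week 40–Week 43: 434 + 40 + 24 + 2,163 = 2,661 (over)
Week 41–Week 44: 40 + 24 + 2,163 + 2,012 = 4,239 (over)
Week 42–Week 45: 24 + 2,163 + 2,012 + 779 = 4,978 (over)
Week 43–Week 46: 2,163 + 2,012 + 779 + 2,619 = 7,573 (over)
9 windows exceed the threshold.

9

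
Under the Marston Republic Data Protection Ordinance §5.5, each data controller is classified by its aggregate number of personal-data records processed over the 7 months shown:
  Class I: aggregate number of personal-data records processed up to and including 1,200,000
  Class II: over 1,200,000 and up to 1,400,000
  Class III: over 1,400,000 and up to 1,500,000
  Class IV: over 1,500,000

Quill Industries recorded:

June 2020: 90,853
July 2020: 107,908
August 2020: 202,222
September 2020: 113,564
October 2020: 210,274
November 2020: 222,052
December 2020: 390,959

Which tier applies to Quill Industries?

Aggregate number of personal-data records processed: 90,853 + 107,908 + 202,222 + 113,564 + 210,274 + 222,052 + 390,959 = 1,337,832.
1,200,000 < 1,337,832 ≤ 1,400,000, so Class II applies.

Class II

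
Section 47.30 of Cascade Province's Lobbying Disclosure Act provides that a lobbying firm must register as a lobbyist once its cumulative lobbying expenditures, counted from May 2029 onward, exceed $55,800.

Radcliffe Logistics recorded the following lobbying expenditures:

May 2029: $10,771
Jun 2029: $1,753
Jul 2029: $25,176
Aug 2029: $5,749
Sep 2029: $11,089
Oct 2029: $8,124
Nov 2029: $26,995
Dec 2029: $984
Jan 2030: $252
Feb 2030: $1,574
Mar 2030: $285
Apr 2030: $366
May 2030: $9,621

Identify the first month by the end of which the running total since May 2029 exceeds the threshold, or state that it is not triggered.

Oct 2029

Through May 2029: $10,771
Through Jun 2029: $12,524
Through Jul 2029: $37,700
Through Aug 2029: $43,449
Through Sep 2029: $54,538
Through Oct 2029: $62,662 ← exceeds threshold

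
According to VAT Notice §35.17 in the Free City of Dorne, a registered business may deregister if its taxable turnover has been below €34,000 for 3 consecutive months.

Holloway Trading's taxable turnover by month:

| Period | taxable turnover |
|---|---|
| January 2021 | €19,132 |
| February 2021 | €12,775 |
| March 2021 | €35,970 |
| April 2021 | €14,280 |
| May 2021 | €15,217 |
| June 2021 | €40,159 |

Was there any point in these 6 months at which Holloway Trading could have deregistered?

Months below €34,000: January 2021, February 2021, April 2021, May 2021.
Longest run of consecutive months below the threshold: 2.
2 < 3, so Holloway Trading never became eligible.

No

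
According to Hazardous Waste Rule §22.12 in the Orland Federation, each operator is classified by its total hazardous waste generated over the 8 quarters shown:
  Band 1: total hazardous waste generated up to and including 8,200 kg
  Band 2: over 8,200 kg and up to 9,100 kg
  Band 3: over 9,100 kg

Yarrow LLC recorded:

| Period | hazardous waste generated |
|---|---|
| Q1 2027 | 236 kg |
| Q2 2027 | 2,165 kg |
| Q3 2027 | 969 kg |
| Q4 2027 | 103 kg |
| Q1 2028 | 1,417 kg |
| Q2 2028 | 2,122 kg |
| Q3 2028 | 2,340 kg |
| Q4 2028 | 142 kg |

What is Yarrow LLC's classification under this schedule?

Total hazardous waste generated: 236 kg + 2,165 kg + 969 kg + 103 kg + 1,417 kg + 2,122 kg + 2,340 kg + 142 kg = 9,494 kg.
9,494 kg > 9,100 kg, so Band 3 applies.

Band 3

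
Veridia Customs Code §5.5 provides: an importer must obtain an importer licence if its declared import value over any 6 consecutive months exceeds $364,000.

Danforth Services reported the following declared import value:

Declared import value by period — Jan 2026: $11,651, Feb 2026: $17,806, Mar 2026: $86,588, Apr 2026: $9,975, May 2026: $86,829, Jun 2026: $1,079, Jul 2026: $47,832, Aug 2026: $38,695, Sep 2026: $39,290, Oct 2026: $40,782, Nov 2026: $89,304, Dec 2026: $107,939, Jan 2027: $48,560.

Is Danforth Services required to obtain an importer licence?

Jan 2026–Jun 2026: $11,651 + $17,806 + $86,588 + $9,975 + $86,829 + $1,079 = $213,928 (under)
Feb 2026–Jul 2026: $17,806 + $86,588 + $9,975 + $86,829 + $1,079 + $47,832 = $250,109 (under)
Mar 2026–Aug 2026: $86,588 + $9,975 + $86,829 + $1,079 + $47,832 + $38,695 = $270,998 (under)
Apr 2026–Sep 2026: $9,975 + $86,829 + $1,079 + $47,832 + $38,695 + $39,290 = $223,700 (under)
May 2026–Oct 2026: $86,829 + $1,079 + $47,832 + $38,695 + $39,290 + $40,782 = $254,507 (under)
Jun 2026–Nov 2026: $1,079 + $47,832 + $38,695 + $39,290 + $40,782 + $89,304 = $256,982 (under)
Jul 2026–Dec 2026: $47,832 + $38,695 + $39,290 + $40,782 + $89,304 + $107,939 = $363,842 (under)
Aug 2026–Jan 2027: $38,695 + $39,290 + $40,782 + $89,304 + $107,939 + $48,560 = $364,570 (over)
At least one window exceeds $364,000.

Yes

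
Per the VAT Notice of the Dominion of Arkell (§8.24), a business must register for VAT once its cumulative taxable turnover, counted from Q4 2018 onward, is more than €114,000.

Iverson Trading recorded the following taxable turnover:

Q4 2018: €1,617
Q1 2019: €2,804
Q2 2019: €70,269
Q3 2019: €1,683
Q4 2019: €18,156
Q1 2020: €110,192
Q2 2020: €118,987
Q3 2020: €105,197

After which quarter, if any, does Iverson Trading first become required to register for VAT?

Through Q4 2018: €1,617
Through Q1 2019: €4,421
Through Q2 2019: €74,690
Through Q3 2019: €76,373
Through Q4 2019: €94,529
Through Q1 2020: €204,721 ← exceeds threshold

Q1 2020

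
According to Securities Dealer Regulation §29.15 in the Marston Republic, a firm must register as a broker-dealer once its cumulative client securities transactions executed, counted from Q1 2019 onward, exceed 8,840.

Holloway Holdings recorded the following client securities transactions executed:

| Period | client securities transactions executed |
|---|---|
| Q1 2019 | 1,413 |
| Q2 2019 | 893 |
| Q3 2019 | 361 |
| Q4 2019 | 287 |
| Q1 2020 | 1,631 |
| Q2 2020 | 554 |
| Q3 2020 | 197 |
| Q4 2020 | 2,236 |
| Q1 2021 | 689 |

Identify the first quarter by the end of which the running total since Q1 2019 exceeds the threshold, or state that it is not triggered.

Through Q1 2019: 1,413
Through Q2 2019: 2,306
Through Q3 2019: 2,667
Through Q4 2019: 2,954
Through Q1 2020: 4,585
Through Q2 2020: 5,139
Through Q3 2020: 5,336
Through Q4 2020: 7,572
Through Q1 2021: 8,261
Final cumulative total 8,261 ≤ 8,840; the threshold is never exceeded.

Not triggered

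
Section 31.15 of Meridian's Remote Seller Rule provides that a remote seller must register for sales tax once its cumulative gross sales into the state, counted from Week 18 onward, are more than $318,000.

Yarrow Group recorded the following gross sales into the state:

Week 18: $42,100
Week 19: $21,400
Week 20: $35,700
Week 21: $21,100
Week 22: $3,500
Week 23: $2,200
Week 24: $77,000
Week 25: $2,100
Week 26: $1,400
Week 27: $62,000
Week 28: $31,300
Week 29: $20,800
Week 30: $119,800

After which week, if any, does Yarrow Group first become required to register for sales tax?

Week 29

Through Week 18: $42,100
Through Week 19: $63,500
Through Week 20: $99,200
Through Week 21: $120,300
Through Week 22: $123,800
Through Week 23: $126,000
Through Week 24: $203,000
Through Week 25: $205,100
Through Week 26: $206,500
Through Week 27: $268,500
Through Week 28: $299,800
Through Week 29: $320,600 ← exceeds threshold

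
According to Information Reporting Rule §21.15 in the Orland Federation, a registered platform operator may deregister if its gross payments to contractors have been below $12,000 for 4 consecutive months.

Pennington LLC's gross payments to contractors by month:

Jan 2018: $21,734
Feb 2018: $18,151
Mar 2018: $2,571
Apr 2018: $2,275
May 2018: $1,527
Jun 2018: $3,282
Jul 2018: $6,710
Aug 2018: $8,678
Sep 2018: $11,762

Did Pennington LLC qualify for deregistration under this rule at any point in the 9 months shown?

Months below $12,000: Mar 2018, Apr 2018, May 2018, Jun 2018, Jul 2018, Aug 2018, Sep 2018.
Longest run of consecutive months below the threshold: 7.
7 ≥ 4, so Pennington LLC became eligible.

Yes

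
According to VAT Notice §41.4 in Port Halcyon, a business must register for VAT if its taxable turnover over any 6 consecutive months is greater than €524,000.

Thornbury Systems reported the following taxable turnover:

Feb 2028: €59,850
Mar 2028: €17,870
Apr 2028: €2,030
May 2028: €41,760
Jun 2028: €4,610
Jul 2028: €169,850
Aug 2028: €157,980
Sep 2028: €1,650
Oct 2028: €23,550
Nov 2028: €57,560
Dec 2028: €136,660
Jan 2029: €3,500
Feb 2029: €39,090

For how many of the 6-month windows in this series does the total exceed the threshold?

Feb 2028–Jul 2028: €59,850 + €17,870 + €2,030 + €41,760 + €4,610 + €169,850 = €295,970 (under)
Mar 2028–Aug 2028: €17,870 + €2,030 + €41,760 + €4,610 + €169,850 + €157,980 = €394,100 (under)
Apr 2028–Sep 2028: €2,030 + €41,760 + €4,610 + €169,850 + €157,980 + €1,650 = €377,880 (under)
May 2028–Oct 2028: €41,760 + €4,610 + €169,850 + €157,980 + €1,650 + €23,550 = €399,400 (under)
Jun 2028–Nov 2028: €4,610 + €169,850 + €157,980 + €1,650 + €23,550 + €57,560 = €415,200 (under)
Jul 2028–Dec 2028: €169,850 + €157,980 + €1,650 + €23,550 + €57,560 + €136,660 = €547,250 (over)
Aug 2028–Jan 2029: €157,980 + €1,650 + €23,550 + €57,560 + €136,660 + €3,500 = €380,900 (under)
Sep 2028–Feb 2029: €1,650 + €23,550 + €57,560 + €136,660 + €3,500 + €39,090 = €262,010 (under)
1 window exceeds the threshold.

1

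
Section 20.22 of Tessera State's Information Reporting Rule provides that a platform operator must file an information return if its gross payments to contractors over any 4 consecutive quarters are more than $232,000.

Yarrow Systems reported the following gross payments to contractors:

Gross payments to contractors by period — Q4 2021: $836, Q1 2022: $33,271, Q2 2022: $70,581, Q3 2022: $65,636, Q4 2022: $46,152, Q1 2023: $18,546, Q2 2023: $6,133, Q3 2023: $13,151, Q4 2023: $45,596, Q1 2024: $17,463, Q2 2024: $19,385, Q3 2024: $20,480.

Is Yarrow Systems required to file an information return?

No

Q4 2021–Q3 2022: $836 + $33,271 + $70,581 + $65,636 = $170,324 (under)
Q1 2022–Q4 2022: $33,271 + $70,581 + $65,636 + $46,152 = $215,640 (under)
Q2 2022–Q1 2023: $70,581 + $65,636 + $46,152 + $18,546 = $200,915 (under)
Q3 2022–Q2 2023: $65,636 + $46,152 + $18,546 + $6,133 = $136,467 (under)
Q4 2022–Q3 2023: $46,152 + $18,546 + $6,133 + $13,151 = $83,982 (under)
Q1 2023–Q4 2023: $18,546 + $6,133 + $13,151 + $45,596 = $83,426 (under)
Q2 2023–Q1 2024: $6,133 + $13,151 + $45,596 + $17,463 = $82,343 (under)
Q3 2023–Q2 2024: $13,151 + $45,596 + $17,463 + $19,385 = $95,595 (under)
Q4 2023–Q3 2024: $45,596 + $17,463 + $19,385 + $20,480 = $102,924 (under)
No window exceeds $232,000.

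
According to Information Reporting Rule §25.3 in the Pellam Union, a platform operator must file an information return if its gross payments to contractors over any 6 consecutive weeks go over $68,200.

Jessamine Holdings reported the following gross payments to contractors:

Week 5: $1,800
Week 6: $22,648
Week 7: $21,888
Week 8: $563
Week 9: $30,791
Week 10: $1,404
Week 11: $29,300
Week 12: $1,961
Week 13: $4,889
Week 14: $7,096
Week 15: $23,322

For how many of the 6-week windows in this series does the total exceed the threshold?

Week 5–Week 10: $1,800 + $22,648 + $21,888 + $563 + $30,791 + $1,404 = $79,094 (over)
Week 6–Week 11: $22,648 + $21,888 + $563 + $30,791 + $1,404 + $29,300 = $106,594 (over)
Week 7–Week 12: $21,888 + $563 + $30,791 + $1,404 + $29,300 + $1,961 = $85,907 (over)
Week 8–Week 13: $563 + $30,791 + $1,404 + $29,300 + $1,961 + $4,889 = $68,908 (over)
Week 9–Week 14: $30,791 + $1,404 + $29,300 + $1,961 + $4,889 + $7,096 = $75,441 (over)
Week 10–Week 15: $1,404 + $29,300 + $1,961 + $4,889 + $7,096 + $23,322 = $67,972 (under)
5 windows exceed the threshold.

5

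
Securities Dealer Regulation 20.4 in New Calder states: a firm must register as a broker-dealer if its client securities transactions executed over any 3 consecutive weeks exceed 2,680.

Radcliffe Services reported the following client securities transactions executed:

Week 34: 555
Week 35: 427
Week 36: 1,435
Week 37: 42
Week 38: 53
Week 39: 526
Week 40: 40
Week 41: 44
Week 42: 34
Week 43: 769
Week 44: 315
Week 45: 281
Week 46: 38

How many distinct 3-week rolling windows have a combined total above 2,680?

Week 34–Week 36: 555 + 427 + 1,435 = 2,417 (under)
Week 35–Week 37: 427 + 1,435 + 42 = 1,904 (under)
Week 36–Week 38: 1,435 + 42 + 53 = 1,530 (under)
Week 37–Week 39: 42 + 53 + 526 = 621 (under)
Week 38–Week 40: 53 + 526 + 40 = 619 (under)
Week 39–Week 41: 526 + 40 + 44 = 610 (under)
Week 40–Week 42: 40 + 44 + 34 = 118 (under)
Week 41–Week 43: 44 + 34 + 769 = 847 (under)
Week 42–Week 44: 34 + 769 + 315 = 1,118 (under)
Week 43–Week 45: 769 + 315 + 281 = 1,365 (under)
Week 44–Week 46: 315 + 281 + 38 = 634 (under)
0 windows exceed the threshold.

0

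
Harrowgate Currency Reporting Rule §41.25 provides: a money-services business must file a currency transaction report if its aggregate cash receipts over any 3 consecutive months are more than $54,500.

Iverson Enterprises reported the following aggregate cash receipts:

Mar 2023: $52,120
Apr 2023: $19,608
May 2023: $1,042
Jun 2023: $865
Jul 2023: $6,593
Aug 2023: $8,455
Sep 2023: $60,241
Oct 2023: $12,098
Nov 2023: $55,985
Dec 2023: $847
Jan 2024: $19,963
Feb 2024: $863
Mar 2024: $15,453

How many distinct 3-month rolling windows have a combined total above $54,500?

Mar 2023–May 2023: $52,120 + $19,608 + $1,042 = $72,770 (over)
Apr 2023–Jun 2023: $19,608 + $1,042 + $865 = $21,515 (under)
May 2023–Jul 2023: $1,042 + $865 + $6,593 = $8,500 (under)
Jun 2023–Aug 2023: $865 + $6,593 + $8,455 = $15,913 (under)
Jul 2023–Sep 2023: $6,593 + $8,455 + $60,241 = $75,289 (over)
Aug 2023–Oct 2023: $8,455 + $60,241 + $12,098 = $80,794 (over)
Sep 2023–Nov 2023: $60,241 + $12,098 + $55,985 = $128,324 (over)
Oct 2023–Dec 2023: $12,098 + $55,985 + $847 = $68,930 (over)
Nov 2023–Jan 2024: $55,985 + $847 + $19,963 = $76,795 (over)
Dec 2023–Feb 2024: $847 + $19,963 + $863 = $21,673 (under)
Jan 2024–Mar 2024: $19,963 + $863 + $15,453 = $36,279 (under)
6 windows exceed the threshold.

6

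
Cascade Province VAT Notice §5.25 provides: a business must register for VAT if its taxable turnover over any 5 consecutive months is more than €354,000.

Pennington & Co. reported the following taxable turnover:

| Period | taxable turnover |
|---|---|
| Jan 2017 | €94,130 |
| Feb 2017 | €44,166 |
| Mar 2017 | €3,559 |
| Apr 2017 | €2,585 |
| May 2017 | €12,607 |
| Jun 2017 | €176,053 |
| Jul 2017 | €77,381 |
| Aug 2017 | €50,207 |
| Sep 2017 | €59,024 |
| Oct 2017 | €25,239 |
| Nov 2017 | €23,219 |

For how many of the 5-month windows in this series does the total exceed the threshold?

Jan 2017–May 2017: €94,130 + €44,166 + €3,559 + €2,585 + €12,607 = €157,047 (under)
Feb 2017–Jun 2017: €44,166 + €3,559 + €2,585 + €12,607 + €176,053 = €238,970 (under)
Mar 2017–Jul 2017: €3,559 + €2,585 + €12,607 + €176,053 + €77,381 = €272,185 (under)
Apr 2017–Aug 2017: €2,585 + €12,607 + €176,053 + €77,381 + €50,207 = €318,833 (under)
May 2017–Sep 2017: €12,607 + €176,053 + €77,381 + €50,207 + €59,024 = €375,272 (over)
Jun 2017–Oct 2017: €176,053 + €77,381 + €50,207 + €59,024 + €25,239 = €387,904 (over)
Jul 2017–Nov 2017: €77,381 + €50,207 + €59,024 + €25,239 + €23,219 = €235,070 (under)
2 windows exceed the threshold.

2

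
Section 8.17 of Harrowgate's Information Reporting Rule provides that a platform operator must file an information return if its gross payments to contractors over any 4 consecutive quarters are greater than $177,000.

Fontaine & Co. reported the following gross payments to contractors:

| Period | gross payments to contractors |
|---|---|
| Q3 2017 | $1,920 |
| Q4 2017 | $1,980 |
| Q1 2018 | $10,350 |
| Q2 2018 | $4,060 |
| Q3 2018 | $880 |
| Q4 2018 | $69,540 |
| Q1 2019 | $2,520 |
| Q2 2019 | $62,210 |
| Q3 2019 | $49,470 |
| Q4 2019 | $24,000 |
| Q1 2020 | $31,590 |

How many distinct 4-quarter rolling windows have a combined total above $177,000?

Q3 2017–Q2 2018: $1,920 + $1,980 + $10,350 + $4,060 = $18,310 (under)
Q4 2017–Q3 2018: $1,980 + $10,350 + $4,060 + $880 = $17,270 (under)
Q1 2018–Q4 2018: $10,350 + $4,060 + $880 + $69,540 = $84,830 (under)
Q2 2018–Q1 2019: $4,060 + $880 + $69,540 + $2,520 = $77,000 (under)
Q3 2018–Q2 2019: $880 + $69,540 + $2,520 + $62,210 = $135,150 (under)
Q4 2018–Q3 2019: $69,540 + $2,520 + $62,210 + $49,470 = $183,740 (over)
Q1 2019–Q4 2019: $2,520 + $62,210 + $49,470 + $24,000 = $138,200 (under)
Q2 2019–Q1 2020: $62,210 + $49,470 + $24,000 + $31,590 = $167,270 (under)
1 window exceeds the threshold.

1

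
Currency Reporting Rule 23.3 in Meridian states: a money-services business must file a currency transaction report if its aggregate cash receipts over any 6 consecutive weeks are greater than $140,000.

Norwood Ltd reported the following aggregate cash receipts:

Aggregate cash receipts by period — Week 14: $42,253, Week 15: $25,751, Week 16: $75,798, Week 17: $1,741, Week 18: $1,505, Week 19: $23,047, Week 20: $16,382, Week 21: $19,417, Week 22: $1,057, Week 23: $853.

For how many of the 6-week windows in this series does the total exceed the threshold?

2

Week 14–Week 19: $42,253 + $25,751 + $75,798 + $1,741 + $1,505 + $23,047 = $170,095 (over)
Week 15–Week 20: $25,751 + $75,798 + $1,741 + $1,505 + $23,047 + $16,382 = $144,224 (over)
Week 16–Week 21: $75,798 + $1,741 + $1,505 + $23,047 + $16,382 + $19,417 = $137,890 (under)
Week 17–Week 22: $1,741 + $1,505 + $23,047 + $16,382 + $19,417 + $1,057 = $63,149 (under)
Week 18–Week 23: $1,505 + $23,047 + $16,382 + $19,417 + $1,057 + $853 = $62,261 (under)
2 windows exceed the threshold.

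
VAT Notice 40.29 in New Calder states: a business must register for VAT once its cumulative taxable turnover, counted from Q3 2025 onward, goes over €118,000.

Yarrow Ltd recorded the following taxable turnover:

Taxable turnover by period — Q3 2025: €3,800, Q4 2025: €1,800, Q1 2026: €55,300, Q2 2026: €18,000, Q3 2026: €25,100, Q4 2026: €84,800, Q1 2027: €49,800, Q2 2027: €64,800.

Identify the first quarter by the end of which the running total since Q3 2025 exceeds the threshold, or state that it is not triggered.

Through Q3 2025: €3,800
Through Q4 2025: €5,600
Through Q1 2026: €60,900
Through Q2 2026: €78,900
Through Q3 2026: €104,000
Through Q4 2026: €188,800 ← exceeds threshold

Q4 2026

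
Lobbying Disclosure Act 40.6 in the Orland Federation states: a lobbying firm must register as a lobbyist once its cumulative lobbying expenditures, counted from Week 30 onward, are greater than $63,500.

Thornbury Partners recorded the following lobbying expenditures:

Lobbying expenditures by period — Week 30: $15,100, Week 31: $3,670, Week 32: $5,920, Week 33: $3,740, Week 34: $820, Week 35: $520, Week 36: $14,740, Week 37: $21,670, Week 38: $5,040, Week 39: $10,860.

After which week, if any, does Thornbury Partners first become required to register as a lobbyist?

Through Week 30: $15,100
Through Week 31: $18,770
Through Week 32: $24,690
Through Week 33: $28,430
Through Week 34: $29,250
Through Week 35: $29,770
Through Week 36: $44,510
Through Week 37: $66,180 ← exceeds threshold

Week 37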